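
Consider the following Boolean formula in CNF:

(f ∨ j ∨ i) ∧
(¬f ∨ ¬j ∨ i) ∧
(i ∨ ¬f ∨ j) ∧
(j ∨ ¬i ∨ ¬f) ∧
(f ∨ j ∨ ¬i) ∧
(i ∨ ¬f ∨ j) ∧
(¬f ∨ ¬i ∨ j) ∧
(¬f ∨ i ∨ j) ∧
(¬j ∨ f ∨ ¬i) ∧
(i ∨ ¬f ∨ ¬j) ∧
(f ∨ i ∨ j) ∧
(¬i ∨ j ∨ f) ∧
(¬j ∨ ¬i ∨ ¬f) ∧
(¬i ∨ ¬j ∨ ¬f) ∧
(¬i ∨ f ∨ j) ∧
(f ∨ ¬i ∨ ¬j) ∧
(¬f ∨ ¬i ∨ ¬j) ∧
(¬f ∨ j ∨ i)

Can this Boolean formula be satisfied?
Yes

Yes, the formula is satisfiable.

One satisfying assignment is: j=True, i=False, f=False

Verification: With this assignment, all 18 clauses evaluate to true.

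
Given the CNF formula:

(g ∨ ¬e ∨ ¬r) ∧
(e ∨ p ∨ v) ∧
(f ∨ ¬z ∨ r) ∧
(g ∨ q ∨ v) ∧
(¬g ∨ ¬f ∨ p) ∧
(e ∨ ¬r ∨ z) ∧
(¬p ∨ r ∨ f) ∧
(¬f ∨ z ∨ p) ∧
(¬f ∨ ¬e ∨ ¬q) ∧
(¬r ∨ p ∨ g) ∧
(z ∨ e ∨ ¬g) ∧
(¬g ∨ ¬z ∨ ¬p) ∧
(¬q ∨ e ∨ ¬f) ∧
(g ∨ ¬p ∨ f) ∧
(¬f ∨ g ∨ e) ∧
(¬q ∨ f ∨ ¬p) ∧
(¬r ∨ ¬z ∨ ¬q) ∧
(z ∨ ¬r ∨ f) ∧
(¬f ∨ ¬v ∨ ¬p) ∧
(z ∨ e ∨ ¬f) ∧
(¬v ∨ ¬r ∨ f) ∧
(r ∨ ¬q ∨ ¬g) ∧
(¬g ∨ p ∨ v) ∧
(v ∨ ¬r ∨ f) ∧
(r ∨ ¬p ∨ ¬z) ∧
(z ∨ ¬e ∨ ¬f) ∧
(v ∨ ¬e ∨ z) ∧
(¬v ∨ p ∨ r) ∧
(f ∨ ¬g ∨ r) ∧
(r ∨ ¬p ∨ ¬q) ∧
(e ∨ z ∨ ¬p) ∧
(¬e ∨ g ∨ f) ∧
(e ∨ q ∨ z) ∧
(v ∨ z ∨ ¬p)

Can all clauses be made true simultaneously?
No

No, the formula is not satisfiable.

No assignment of truth values to the variables can make all 34 clauses true simultaneously.

The formula is UNSAT (unsatisfiable).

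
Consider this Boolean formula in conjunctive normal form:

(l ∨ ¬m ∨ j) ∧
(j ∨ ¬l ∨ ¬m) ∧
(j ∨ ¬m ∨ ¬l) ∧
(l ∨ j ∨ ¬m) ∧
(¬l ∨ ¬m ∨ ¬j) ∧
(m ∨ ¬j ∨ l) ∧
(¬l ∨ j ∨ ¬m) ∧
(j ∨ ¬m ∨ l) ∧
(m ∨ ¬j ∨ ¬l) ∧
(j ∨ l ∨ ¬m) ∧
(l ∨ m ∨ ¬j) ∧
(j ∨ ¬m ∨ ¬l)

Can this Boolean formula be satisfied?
Yes

Yes, the formula is satisfiable.

One satisfying assignment is: l=False, m=False, j=False

Verification: With this assignment, all 12 clauses evaluate to true.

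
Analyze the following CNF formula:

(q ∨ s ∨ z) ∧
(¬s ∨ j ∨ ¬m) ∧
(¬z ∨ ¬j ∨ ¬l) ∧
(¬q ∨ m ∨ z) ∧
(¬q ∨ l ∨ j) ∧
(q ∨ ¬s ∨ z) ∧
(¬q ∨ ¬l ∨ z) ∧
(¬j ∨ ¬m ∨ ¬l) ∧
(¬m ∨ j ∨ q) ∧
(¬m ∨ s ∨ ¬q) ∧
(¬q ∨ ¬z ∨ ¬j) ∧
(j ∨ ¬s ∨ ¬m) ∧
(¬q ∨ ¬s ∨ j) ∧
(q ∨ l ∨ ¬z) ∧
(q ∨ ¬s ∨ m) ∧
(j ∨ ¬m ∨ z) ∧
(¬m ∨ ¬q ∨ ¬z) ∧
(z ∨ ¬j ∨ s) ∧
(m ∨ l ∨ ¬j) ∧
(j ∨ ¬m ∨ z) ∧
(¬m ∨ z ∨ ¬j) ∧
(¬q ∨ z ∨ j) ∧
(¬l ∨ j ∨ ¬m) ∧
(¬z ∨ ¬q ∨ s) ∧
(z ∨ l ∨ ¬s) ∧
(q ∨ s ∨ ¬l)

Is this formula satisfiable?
No

No, the formula is not satisfiable.

No assignment of truth values to the variables can make all 26 clauses true simultaneously.

The formula is UNSAT (unsatisfiable).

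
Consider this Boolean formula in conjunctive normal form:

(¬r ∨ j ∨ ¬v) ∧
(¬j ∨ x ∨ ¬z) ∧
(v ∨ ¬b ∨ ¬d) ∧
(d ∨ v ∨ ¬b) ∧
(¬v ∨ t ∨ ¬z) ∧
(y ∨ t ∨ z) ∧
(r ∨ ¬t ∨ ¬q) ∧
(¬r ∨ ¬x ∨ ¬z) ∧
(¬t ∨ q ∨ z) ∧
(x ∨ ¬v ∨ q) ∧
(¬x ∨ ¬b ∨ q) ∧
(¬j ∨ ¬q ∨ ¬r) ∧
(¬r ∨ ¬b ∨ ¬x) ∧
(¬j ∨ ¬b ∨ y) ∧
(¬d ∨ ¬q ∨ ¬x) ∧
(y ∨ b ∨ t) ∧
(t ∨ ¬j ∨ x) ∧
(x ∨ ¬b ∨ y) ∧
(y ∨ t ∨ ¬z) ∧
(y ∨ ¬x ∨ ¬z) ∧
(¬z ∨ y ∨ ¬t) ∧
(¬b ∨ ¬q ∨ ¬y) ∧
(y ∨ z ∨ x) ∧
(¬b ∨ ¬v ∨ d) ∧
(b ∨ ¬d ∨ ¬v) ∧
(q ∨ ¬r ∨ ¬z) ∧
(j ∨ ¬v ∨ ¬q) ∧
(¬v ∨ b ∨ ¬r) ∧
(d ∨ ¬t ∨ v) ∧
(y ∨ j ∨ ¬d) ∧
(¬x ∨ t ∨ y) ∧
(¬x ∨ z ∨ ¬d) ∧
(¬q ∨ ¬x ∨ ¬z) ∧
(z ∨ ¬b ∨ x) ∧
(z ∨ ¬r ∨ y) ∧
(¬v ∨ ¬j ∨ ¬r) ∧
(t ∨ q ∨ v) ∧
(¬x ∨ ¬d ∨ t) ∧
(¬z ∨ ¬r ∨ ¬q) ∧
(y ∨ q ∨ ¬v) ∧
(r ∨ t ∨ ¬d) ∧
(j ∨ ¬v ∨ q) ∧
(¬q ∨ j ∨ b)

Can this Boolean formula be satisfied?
Yes

Yes, the formula is satisfiable.

One satisfying assignment is: x=True, y=True, z=False, r=False, v=True, t=False, d=False, j=True, q=False, b=False

Verification: With this assignment, all 43 clauses evaluate to true.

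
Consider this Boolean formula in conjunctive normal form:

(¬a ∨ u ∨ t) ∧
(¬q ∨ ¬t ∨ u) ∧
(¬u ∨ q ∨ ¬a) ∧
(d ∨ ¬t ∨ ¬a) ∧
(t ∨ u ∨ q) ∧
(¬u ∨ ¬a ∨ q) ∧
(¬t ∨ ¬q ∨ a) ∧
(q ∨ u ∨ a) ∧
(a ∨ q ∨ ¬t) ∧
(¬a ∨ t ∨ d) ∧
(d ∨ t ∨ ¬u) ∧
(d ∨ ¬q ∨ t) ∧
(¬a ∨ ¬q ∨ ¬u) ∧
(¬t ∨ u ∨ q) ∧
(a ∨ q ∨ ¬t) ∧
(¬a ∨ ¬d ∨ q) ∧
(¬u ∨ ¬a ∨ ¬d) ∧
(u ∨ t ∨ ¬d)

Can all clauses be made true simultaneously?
Yes

Yes, the formula is satisfiable.

One satisfying assignment is: u=True, t=False, a=False, d=True, q=True

Verification: With this assignment, all 18 clauses evaluate to true.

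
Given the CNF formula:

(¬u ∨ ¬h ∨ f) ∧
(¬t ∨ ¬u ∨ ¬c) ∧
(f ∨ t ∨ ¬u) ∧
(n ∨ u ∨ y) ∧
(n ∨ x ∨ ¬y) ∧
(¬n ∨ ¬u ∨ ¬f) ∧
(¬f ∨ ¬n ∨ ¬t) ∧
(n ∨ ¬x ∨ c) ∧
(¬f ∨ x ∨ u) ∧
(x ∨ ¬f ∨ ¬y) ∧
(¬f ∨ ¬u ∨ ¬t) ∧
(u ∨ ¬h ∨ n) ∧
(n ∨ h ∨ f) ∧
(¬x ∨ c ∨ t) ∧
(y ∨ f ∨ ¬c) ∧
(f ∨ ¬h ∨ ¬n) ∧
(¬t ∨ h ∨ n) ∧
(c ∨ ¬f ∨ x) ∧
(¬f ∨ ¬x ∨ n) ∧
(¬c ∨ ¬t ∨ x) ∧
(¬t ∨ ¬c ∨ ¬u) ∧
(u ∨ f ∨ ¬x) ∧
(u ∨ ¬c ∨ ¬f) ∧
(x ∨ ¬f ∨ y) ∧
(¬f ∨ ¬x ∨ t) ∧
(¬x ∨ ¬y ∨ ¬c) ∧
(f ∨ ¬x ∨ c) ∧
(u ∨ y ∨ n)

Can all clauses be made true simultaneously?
Yes

Yes, the formula is satisfiable.

One satisfying assignment is: t=False, n=True, u=False, x=False, f=False, y=False, h=False, c=False

Verification: With this assignment, all 28 clauses evaluate to true.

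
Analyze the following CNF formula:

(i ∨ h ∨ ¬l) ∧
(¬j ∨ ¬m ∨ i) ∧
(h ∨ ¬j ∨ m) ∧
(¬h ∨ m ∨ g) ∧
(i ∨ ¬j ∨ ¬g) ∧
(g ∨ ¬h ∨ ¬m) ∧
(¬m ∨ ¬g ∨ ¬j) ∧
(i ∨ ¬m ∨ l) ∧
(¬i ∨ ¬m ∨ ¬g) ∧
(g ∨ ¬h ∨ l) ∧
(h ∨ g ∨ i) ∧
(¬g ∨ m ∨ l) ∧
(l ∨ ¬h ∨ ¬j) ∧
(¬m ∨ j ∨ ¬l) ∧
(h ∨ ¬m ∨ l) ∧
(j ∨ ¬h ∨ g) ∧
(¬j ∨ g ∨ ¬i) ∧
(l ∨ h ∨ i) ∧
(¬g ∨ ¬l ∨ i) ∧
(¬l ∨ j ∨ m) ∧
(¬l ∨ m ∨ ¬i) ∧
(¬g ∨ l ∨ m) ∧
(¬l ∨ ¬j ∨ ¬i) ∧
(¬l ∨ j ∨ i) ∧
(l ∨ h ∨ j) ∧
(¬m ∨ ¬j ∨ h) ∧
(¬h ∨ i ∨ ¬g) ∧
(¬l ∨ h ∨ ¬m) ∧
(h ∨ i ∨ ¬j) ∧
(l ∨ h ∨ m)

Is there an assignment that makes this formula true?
No

No, the formula is not satisfiable.

No assignment of truth values to the variables can make all 30 clauses true simultaneously.

The formula is UNSAT (unsatisfiable).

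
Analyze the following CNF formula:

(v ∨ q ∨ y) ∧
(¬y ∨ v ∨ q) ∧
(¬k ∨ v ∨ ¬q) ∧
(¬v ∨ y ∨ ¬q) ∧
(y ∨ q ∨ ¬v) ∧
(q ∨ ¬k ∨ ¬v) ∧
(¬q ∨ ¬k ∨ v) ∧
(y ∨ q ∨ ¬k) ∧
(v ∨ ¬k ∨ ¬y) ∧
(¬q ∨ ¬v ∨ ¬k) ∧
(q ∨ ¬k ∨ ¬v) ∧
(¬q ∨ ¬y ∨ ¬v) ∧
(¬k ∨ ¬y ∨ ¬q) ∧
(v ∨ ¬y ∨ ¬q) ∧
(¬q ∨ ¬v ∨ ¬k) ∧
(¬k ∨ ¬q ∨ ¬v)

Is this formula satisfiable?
Yes

Yes, the formula is satisfiable.

One satisfying assignment is: q=True, y=False, k=False, v=False

Verification: With this assignment, all 16 clauses evaluate to true.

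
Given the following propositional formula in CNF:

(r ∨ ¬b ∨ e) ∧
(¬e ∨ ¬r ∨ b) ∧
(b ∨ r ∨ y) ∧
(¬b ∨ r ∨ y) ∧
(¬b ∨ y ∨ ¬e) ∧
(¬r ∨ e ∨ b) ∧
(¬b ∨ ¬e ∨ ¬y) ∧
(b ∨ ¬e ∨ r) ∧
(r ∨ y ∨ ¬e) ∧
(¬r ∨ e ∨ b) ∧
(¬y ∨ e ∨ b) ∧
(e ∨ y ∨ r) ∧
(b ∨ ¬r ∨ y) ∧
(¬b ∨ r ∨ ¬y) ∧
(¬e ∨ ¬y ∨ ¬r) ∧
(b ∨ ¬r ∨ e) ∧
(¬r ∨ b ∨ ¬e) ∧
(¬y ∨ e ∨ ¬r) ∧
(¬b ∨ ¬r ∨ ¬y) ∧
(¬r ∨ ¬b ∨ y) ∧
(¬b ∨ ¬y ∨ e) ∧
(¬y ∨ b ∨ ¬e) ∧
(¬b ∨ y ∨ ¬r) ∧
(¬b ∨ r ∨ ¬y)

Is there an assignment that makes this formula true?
No

No, the formula is not satisfiable.

No assignment of truth values to the variables can make all 24 clauses true simultaneously.

The formula is UNSAT (unsatisfiable).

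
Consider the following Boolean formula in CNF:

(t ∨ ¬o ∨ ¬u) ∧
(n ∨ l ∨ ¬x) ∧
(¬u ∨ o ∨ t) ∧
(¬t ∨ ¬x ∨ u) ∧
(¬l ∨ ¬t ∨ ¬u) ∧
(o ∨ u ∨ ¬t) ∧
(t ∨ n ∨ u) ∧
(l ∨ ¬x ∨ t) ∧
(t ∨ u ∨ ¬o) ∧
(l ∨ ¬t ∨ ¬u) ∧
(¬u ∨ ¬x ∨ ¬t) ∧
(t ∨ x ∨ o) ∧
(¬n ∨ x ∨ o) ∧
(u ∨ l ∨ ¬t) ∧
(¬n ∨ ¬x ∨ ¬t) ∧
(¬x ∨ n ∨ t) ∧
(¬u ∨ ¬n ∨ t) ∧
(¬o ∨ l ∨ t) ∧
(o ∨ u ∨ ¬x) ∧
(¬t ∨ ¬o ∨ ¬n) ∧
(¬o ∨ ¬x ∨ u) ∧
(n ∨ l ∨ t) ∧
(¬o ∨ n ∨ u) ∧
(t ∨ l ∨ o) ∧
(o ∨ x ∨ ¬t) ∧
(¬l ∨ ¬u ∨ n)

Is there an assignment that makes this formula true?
No

No, the formula is not satisfiable.

No assignment of truth values to the variables can make all 26 clauses true simultaneously.

The formula is UNSAT (unsatisfiable).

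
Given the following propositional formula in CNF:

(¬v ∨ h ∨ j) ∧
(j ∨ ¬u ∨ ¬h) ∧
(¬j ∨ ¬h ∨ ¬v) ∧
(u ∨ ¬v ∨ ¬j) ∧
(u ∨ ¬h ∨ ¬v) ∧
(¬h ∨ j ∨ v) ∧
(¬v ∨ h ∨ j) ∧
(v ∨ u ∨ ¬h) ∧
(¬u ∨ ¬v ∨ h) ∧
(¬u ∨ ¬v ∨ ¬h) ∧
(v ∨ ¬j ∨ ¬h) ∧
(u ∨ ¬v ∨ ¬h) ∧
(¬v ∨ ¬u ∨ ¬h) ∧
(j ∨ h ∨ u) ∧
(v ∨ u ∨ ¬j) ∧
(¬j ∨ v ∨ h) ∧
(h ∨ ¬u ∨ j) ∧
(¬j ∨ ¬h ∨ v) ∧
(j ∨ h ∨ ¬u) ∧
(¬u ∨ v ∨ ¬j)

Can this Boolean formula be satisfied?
No

No, the formula is not satisfiable.

No assignment of truth values to the variables can make all 20 clauses true simultaneously.

The formula is UNSAT (unsatisfiable).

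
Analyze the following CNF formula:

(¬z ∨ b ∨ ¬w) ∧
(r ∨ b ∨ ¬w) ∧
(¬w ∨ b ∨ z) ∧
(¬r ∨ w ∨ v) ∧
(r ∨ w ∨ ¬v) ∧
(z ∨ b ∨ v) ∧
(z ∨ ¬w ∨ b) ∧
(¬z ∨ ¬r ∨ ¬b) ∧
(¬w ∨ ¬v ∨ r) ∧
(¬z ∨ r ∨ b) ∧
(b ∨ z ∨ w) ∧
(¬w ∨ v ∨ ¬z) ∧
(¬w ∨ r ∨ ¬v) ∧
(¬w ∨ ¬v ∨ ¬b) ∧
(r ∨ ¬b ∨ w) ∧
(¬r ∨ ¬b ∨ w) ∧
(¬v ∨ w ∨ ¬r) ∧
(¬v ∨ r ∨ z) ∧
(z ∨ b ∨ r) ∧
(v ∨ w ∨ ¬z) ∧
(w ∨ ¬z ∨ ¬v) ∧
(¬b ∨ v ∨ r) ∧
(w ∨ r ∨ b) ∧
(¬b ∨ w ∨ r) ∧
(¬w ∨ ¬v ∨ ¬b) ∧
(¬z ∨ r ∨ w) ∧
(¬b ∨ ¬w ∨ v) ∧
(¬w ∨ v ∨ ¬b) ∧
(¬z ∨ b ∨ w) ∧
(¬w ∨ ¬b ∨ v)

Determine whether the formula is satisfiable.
No

No, the formula is not satisfiable.

No assignment of truth values to the variables can make all 30 clauses true simultaneously.

The formula is UNSAT (unsatisfiable).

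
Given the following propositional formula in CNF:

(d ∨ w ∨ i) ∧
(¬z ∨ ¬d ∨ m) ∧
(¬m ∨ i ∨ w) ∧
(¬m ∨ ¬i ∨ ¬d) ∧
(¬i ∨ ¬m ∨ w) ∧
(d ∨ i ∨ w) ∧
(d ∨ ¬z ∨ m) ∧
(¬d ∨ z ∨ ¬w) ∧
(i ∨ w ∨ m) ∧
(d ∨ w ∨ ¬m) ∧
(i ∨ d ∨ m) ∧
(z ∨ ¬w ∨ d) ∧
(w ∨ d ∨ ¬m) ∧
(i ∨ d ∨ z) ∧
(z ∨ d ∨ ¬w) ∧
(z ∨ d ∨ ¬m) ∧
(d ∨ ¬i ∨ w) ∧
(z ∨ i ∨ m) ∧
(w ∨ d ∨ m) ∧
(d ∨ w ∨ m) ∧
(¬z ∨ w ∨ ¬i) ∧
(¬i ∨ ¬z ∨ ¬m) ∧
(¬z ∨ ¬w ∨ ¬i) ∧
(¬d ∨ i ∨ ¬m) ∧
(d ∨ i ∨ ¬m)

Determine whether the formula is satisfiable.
Yes

Yes, the formula is satisfiable.

One satisfying assignment is: d=True, w=False, m=False, z=False, i=True

Verification: With this assignment, all 25 clauses evaluate to true.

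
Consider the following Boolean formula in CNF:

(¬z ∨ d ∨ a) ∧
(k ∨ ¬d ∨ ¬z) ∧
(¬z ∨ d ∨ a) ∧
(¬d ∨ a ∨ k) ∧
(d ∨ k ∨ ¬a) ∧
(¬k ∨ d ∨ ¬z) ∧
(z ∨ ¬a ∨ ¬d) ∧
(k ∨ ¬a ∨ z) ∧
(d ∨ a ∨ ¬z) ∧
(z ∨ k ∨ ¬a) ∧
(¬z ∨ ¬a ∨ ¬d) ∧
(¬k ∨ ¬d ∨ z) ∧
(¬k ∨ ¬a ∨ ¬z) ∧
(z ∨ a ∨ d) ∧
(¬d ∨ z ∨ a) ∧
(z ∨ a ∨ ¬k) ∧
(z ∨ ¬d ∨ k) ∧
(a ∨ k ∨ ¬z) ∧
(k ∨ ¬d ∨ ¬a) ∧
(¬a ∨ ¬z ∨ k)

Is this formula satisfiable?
Yes

Yes, the formula is satisfiable.

One satisfying assignment is: d=True, a=False, z=True, k=True

Verification: With this assignment, all 20 clauses evaluate to true.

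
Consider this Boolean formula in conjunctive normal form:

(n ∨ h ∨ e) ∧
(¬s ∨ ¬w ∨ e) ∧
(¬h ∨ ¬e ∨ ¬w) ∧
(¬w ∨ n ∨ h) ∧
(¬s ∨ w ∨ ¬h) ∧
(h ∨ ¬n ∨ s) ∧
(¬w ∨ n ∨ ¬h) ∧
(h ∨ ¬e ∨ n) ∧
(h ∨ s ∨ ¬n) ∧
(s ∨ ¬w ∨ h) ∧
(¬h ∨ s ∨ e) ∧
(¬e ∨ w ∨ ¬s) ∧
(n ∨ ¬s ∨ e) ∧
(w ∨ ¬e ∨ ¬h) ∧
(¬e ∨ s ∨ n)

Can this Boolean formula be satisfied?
Yes

Yes, the formula is satisfiable.

One satisfying assignment is: e=False, h=False, s=True, n=True, w=False

Verification: With this assignment, all 15 clauses evaluate to true.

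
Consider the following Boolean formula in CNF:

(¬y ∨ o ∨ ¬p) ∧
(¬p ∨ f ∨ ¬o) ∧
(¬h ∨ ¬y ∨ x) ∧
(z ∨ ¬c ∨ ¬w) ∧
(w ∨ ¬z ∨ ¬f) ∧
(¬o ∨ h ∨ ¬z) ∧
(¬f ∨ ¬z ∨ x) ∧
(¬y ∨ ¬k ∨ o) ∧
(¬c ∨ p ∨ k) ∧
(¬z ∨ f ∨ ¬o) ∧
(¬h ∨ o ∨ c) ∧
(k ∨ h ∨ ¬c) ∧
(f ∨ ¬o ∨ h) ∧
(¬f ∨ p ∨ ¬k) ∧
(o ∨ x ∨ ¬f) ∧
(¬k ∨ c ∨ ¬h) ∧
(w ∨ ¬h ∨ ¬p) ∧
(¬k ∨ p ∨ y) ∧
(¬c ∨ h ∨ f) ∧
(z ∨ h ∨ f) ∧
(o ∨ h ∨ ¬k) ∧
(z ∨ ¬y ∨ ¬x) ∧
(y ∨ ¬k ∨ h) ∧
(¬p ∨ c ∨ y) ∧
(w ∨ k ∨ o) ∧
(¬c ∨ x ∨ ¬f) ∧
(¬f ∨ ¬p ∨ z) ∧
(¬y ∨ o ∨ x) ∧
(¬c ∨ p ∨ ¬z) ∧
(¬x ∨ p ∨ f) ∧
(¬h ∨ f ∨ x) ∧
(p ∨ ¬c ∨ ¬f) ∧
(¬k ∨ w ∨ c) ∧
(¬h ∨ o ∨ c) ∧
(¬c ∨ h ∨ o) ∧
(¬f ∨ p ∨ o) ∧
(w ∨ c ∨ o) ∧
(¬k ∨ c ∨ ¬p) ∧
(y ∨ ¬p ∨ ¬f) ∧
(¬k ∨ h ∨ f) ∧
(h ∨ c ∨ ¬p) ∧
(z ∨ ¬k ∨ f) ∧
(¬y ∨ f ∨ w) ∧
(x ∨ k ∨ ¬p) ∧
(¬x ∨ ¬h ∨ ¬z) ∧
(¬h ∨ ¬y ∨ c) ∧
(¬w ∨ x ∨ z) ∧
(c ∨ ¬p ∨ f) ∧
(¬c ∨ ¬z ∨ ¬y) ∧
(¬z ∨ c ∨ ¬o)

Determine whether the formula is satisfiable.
Yes

Yes, the formula is satisfiable.

One satisfying assignment is: c=False, o=True, w=False, h=False, z=False, k=False, y=False, f=True, x=False, p=False

Verification: With this assignment, all 50 clauses evaluate to true.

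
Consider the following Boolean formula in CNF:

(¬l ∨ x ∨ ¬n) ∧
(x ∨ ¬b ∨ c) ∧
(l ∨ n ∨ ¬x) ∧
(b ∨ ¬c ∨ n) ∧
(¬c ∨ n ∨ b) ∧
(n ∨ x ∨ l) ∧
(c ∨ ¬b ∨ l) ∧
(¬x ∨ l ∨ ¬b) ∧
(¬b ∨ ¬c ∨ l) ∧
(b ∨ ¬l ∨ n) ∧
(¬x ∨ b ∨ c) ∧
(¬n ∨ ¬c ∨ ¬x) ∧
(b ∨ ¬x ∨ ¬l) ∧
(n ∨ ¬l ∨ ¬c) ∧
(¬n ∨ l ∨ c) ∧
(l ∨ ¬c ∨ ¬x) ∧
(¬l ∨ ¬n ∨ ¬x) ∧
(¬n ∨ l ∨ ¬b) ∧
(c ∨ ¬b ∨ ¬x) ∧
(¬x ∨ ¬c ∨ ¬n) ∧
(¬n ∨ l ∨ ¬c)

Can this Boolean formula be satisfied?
No

No, the formula is not satisfiable.

No assignment of truth values to the variables can make all 21 clauses true simultaneously.

The formula is UNSAT (unsatisfiable).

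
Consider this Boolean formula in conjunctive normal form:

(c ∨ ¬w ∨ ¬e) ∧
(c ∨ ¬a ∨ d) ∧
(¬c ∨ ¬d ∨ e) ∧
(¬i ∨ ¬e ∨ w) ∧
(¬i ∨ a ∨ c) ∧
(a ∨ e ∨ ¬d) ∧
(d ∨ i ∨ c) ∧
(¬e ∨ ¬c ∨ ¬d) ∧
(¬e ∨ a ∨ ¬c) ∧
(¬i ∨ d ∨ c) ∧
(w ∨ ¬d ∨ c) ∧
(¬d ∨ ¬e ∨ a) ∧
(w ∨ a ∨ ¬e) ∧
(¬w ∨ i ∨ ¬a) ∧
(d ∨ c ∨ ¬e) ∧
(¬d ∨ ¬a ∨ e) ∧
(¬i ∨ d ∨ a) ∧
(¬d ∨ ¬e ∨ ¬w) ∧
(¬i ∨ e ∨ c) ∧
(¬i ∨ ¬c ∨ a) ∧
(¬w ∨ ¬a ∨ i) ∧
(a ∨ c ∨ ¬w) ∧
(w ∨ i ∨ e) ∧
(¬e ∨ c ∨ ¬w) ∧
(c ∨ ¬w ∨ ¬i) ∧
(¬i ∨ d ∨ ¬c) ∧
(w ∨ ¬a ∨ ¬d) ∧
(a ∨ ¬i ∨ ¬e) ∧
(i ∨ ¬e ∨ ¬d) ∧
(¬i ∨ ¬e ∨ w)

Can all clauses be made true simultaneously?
Yes

Yes, the formula is satisfiable.

One satisfying assignment is: e=False, d=False, w=True, i=False, c=True, a=False

Verification: With this assignment, all 30 clauses evaluate to true.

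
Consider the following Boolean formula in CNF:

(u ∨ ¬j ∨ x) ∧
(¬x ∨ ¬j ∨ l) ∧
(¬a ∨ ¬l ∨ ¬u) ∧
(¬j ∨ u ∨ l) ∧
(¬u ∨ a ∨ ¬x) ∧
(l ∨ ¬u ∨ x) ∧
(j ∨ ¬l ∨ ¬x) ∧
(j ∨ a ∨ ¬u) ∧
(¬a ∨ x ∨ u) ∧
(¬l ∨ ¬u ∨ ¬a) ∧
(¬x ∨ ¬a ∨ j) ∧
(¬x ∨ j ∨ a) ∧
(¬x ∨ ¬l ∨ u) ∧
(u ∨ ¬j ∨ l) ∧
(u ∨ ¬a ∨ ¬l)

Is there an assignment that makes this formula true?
Yes

Yes, the formula is satisfiable.

One satisfying assignment is: l=False, a=False, j=False, x=False, u=False

Verification: With this assignment, all 15 clauses evaluate to true.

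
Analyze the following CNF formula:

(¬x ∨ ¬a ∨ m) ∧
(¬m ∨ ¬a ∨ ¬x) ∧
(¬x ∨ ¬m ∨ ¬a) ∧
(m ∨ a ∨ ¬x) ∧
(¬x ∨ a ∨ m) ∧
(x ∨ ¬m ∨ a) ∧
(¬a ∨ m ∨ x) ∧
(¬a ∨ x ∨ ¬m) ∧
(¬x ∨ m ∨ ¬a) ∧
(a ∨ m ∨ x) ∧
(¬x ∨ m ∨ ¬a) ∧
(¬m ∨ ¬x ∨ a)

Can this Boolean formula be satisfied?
No

No, the formula is not satisfiable.

No assignment of truth values to the variables can make all 12 clauses true simultaneously.

The formula is UNSAT (unsatisfiable).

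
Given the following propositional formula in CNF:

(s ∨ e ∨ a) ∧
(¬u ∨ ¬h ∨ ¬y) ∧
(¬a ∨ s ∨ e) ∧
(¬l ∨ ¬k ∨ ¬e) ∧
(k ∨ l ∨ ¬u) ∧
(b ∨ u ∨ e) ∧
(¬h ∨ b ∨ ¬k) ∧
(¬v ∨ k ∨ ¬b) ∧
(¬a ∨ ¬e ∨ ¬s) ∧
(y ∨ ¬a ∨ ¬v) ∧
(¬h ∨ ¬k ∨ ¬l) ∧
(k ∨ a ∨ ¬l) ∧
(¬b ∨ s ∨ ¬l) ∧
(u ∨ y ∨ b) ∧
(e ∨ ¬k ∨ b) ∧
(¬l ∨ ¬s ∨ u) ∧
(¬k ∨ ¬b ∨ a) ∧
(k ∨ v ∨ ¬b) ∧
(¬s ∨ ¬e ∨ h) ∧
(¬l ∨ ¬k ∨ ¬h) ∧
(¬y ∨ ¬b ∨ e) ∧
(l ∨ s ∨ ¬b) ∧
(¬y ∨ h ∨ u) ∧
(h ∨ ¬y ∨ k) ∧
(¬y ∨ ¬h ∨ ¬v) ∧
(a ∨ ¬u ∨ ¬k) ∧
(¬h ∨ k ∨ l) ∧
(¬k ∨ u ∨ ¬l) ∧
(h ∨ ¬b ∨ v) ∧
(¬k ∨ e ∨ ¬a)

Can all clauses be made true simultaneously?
Yes

Yes, the formula is satisfiable.

One satisfying assignment is: h=True, s=False, a=True, e=True, u=False, l=True, v=False, y=True, k=False, b=False

Verification: With this assignment, all 30 clauses evaluate to true.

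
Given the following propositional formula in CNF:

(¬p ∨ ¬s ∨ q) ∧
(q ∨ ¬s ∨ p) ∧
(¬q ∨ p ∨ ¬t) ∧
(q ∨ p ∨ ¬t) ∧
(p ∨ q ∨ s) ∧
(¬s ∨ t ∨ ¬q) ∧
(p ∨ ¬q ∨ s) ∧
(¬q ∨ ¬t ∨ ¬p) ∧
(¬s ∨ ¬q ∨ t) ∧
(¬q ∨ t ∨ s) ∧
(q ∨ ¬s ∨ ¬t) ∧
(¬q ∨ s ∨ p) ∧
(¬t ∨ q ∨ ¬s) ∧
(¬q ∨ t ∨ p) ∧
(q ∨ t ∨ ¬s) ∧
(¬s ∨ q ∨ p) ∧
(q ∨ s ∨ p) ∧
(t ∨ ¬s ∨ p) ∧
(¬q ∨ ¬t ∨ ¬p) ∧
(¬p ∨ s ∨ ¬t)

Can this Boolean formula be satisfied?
Yes

Yes, the formula is satisfiable.

One satisfying assignment is: q=False, p=True, s=False, t=False

Verification: With this assignment, all 20 clauses evaluate to true.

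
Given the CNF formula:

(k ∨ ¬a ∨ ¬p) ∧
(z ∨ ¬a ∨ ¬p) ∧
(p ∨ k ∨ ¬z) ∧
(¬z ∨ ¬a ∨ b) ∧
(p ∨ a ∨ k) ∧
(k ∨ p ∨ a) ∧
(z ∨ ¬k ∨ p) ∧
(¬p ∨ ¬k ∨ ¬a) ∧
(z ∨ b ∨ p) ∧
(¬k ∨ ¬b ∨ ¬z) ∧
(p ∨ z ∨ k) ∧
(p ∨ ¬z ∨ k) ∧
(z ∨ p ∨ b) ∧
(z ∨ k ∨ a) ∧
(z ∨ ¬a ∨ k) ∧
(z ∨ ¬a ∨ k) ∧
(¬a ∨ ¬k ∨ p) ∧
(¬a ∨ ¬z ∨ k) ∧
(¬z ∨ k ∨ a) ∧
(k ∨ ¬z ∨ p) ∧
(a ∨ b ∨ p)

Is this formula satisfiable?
Yes

Yes, the formula is satisfiable.

One satisfying assignment is: k=True, z=False, p=True, b=True, a=False

Verification: With this assignment, all 21 clauses evaluate to true.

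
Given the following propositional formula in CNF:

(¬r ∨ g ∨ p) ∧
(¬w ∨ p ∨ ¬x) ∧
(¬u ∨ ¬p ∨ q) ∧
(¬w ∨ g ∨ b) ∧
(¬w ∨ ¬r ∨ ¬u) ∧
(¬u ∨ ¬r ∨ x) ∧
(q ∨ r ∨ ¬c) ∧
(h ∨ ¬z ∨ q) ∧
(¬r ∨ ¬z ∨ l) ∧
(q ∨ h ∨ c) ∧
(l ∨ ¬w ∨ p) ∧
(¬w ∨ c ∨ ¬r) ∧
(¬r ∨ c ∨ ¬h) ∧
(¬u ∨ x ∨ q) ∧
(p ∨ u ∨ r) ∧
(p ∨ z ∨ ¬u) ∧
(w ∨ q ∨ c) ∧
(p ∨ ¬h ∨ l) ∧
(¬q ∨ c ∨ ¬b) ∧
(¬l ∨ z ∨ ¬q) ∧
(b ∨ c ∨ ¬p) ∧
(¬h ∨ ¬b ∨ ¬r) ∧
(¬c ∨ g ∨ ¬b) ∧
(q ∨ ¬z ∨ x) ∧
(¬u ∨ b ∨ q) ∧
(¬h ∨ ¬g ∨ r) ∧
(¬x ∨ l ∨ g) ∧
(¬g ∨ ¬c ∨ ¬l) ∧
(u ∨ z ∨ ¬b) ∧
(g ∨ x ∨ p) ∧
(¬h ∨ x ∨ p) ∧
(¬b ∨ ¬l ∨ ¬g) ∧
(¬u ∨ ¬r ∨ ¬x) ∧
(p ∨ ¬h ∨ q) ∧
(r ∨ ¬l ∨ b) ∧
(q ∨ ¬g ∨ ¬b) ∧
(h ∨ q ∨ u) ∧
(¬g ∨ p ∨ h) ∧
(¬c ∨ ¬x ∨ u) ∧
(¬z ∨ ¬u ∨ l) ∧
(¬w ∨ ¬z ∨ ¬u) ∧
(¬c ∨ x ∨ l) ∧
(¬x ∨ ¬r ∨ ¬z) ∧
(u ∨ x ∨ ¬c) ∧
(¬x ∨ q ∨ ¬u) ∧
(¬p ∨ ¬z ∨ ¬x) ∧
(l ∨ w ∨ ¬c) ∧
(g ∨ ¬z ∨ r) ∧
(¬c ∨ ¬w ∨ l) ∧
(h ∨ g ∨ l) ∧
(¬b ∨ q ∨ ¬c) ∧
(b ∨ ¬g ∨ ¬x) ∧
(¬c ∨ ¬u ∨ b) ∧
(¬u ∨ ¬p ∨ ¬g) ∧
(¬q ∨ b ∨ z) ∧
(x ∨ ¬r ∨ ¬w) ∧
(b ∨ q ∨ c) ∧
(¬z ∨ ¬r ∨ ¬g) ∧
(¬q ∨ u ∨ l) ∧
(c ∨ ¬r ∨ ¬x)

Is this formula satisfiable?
No

No, the formula is not satisfiable.

No assignment of truth values to the variables can make all 60 clauses true simultaneously.

The formula is UNSAT (unsatisfiable).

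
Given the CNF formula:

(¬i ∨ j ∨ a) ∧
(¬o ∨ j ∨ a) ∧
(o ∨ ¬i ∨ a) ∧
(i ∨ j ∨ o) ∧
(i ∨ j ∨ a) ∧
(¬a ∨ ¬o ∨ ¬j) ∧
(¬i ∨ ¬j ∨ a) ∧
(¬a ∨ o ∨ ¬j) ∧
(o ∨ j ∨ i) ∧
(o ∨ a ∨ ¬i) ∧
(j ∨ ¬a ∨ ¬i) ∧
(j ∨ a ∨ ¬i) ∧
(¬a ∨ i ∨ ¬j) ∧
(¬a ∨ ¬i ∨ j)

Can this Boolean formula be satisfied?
Yes

Yes, the formula is satisfiable.

One satisfying assignment is: o=False, a=False, j=True, i=False

Verification: With this assignment, all 14 clauses evaluate to true.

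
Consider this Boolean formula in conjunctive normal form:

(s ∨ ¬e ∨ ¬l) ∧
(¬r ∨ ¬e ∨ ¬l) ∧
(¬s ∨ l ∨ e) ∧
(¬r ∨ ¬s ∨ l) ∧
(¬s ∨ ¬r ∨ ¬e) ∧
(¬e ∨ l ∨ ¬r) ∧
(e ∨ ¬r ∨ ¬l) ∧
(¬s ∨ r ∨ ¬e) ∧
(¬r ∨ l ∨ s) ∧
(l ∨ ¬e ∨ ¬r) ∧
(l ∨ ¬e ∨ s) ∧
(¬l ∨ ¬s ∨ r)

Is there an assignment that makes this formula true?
Yes

Yes, the formula is satisfiable.

One satisfying assignment is: s=False, l=False, r=False, e=False

Verification: With this assignment, all 12 clauses evaluate to true.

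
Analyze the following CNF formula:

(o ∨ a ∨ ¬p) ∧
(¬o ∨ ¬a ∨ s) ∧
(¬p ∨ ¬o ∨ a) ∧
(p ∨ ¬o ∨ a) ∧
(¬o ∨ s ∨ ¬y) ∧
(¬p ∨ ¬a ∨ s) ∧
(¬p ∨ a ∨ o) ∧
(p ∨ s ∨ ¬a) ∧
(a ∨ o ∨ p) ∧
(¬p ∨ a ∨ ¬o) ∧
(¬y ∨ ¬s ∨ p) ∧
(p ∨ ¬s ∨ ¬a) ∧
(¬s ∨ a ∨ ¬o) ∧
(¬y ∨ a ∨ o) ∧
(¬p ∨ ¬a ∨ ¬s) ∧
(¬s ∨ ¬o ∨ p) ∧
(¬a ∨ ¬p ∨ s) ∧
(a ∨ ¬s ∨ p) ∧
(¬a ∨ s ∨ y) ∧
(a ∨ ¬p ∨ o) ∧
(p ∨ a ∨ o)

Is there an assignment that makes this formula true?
No

No, the formula is not satisfiable.

No assignment of truth values to the variables can make all 21 clauses true simultaneously.

The formula is UNSAT (unsatisfiable).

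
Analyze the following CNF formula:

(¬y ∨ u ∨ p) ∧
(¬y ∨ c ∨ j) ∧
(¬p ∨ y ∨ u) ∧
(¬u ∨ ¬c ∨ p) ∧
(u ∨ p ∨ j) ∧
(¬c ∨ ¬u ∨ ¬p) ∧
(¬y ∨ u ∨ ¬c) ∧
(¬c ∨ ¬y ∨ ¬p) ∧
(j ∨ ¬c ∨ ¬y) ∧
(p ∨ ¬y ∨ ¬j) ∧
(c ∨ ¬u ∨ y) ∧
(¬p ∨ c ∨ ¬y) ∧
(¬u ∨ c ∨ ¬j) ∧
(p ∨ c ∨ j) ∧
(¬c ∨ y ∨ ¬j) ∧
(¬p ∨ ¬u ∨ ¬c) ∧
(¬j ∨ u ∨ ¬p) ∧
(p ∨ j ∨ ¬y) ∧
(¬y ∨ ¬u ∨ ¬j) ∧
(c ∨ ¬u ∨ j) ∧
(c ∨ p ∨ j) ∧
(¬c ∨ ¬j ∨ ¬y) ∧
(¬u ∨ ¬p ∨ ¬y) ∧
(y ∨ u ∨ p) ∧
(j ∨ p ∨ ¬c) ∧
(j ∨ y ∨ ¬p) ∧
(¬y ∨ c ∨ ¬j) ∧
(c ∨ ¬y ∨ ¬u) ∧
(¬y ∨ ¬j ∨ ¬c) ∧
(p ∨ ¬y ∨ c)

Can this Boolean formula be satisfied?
No

No, the formula is not satisfiable.

No assignment of truth values to the variables can make all 30 clauses true simultaneously.

The formula is UNSAT (unsatisfiable).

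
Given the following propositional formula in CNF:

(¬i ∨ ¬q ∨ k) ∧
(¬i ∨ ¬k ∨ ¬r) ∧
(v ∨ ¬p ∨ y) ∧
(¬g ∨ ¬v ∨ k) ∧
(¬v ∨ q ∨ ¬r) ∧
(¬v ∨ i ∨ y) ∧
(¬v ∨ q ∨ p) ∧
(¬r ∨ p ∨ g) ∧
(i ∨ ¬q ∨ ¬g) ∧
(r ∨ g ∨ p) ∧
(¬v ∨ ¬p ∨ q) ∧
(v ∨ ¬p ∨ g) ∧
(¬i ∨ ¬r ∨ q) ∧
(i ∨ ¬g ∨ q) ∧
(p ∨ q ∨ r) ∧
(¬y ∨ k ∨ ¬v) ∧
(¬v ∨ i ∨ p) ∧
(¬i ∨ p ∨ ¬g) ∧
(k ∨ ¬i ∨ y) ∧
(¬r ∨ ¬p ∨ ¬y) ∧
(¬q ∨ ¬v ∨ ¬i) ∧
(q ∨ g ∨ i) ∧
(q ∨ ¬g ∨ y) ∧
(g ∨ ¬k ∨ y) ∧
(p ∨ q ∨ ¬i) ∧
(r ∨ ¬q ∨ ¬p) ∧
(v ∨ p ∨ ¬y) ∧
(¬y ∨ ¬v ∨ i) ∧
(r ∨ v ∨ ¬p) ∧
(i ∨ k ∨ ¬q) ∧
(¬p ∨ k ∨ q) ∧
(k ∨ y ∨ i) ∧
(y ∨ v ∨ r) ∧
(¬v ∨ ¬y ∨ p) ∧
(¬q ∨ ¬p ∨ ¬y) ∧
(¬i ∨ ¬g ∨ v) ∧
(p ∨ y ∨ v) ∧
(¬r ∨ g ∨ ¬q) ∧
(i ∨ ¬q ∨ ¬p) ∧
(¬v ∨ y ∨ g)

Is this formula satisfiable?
No

No, the formula is not satisfiable.

No assignment of truth values to the variables can make all 40 clauses true simultaneously.

The formula is UNSAT (unsatisfiable).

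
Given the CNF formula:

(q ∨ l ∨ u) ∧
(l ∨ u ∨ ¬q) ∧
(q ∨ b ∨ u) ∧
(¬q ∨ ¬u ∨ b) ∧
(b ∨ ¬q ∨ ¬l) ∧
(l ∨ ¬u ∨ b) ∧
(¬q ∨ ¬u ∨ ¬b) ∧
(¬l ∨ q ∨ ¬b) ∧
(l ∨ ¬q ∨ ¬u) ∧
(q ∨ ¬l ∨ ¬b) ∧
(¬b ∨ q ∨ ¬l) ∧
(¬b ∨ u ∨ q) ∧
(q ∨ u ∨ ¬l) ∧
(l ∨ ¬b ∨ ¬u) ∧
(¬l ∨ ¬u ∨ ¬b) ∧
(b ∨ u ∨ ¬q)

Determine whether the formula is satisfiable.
Yes

Yes, the formula is satisfiable.

One satisfying assignment is: l=True, q=False, b=False, u=True

Verification: With this assignment, all 16 clauses evaluate to true.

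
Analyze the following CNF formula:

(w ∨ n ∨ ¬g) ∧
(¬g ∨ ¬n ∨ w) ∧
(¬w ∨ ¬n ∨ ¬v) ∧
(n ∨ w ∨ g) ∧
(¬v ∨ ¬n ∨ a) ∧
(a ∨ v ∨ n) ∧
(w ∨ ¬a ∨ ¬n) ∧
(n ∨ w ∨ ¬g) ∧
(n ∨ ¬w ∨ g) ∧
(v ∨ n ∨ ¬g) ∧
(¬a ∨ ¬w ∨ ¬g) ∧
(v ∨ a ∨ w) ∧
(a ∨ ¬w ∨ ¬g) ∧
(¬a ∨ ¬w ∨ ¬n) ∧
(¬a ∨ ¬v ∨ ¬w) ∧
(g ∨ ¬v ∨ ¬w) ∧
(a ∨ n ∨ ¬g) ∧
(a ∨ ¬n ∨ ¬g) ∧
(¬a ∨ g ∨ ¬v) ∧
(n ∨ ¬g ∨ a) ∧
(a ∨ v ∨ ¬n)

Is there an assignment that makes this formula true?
No

No, the formula is not satisfiable.

No assignment of truth values to the variables can make all 21 clauses true simultaneously.

The formula is UNSAT (unsatisfiable).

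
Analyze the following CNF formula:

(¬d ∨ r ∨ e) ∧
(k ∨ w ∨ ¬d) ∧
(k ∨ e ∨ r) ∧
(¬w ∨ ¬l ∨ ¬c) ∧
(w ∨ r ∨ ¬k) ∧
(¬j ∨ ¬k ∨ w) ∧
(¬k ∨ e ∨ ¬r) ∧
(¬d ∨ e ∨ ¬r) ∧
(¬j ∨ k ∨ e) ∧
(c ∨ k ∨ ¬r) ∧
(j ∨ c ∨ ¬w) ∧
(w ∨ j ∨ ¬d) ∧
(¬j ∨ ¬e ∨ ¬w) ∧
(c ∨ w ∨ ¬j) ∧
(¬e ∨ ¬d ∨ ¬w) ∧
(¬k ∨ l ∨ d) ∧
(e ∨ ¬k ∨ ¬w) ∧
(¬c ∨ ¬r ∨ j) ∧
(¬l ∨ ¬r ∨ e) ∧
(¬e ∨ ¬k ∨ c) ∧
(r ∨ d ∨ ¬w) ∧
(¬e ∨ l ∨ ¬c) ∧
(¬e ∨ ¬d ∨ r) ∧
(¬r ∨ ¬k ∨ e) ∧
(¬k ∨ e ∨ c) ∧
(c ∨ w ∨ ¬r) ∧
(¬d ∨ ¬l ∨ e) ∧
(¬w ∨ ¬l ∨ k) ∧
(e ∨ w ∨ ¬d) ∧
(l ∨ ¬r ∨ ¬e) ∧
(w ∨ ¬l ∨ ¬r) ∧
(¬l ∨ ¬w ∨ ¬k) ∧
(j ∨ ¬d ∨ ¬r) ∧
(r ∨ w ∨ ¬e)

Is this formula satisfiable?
No

No, the formula is not satisfiable.

No assignment of truth values to the variables can make all 34 clauses true simultaneously.

The formula is UNSAT (unsatisfiable).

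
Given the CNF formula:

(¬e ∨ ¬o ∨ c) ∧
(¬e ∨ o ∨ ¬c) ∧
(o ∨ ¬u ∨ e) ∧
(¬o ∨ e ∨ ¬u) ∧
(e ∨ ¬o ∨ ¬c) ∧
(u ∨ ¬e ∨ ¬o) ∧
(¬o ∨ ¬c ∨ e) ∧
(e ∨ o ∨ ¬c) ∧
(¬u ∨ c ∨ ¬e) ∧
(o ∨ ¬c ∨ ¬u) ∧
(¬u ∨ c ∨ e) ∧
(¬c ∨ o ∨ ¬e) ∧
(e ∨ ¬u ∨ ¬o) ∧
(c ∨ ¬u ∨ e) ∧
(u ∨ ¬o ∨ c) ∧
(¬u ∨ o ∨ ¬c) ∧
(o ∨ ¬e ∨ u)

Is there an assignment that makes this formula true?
Yes

Yes, the formula is satisfiable.

One satisfying assignment is: o=False, u=False, e=False, c=False

Verification: With this assignment, all 17 clauses evaluate to true.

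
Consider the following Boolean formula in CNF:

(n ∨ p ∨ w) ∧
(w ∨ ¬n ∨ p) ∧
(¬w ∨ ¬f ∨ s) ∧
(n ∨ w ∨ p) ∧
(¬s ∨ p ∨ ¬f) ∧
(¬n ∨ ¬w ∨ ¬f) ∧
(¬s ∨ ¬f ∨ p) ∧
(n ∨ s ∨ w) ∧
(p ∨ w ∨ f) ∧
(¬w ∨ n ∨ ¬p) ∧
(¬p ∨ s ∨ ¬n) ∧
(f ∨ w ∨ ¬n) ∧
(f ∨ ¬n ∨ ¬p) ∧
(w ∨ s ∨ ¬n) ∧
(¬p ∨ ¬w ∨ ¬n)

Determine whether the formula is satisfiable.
Yes

Yes, the formula is satisfiable.

One satisfying assignment is: w=False, p=True, f=False, n=False, s=True

Verification: With this assignment, all 15 clauses evaluate to true.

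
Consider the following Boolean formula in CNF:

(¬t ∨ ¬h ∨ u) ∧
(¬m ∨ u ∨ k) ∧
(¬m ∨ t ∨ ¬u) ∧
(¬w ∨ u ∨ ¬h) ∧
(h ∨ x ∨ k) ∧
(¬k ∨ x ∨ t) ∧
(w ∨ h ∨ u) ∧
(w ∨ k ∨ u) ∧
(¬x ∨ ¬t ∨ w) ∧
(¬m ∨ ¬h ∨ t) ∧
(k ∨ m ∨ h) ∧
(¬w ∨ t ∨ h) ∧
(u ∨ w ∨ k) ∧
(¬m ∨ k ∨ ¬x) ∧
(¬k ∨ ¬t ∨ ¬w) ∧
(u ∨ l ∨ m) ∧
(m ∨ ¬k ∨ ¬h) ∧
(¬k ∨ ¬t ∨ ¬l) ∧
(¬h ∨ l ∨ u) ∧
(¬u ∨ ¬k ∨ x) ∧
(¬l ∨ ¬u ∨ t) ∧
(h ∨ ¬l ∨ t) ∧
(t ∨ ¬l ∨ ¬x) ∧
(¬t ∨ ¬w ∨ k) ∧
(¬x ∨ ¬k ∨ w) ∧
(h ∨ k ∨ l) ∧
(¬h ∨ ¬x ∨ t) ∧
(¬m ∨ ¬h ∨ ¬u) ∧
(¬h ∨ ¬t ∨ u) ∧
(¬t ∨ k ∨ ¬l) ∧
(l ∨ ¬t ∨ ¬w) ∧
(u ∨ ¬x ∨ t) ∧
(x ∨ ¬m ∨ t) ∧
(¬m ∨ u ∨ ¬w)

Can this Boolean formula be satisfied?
Yes

Yes, the formula is satisfiable.

One satisfying assignment is: k=False, x=False, w=False, m=False, h=True, u=True, t=False, l=False

Verification: With this assignment, all 34 clauses evaluate to true.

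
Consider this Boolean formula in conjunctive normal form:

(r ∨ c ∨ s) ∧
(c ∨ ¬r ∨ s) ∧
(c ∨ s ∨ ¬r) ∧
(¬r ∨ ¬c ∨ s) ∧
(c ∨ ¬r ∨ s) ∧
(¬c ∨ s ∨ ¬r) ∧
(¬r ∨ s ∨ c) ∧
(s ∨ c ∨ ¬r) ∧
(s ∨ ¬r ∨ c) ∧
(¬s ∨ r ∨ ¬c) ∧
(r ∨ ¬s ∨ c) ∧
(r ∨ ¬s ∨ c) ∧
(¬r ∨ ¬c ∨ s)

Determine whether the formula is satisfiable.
Yes

Yes, the formula is satisfiable.

One satisfying assignment is: c=True, s=False, r=False

Verification: With this assignment, all 13 clauses evaluate to true.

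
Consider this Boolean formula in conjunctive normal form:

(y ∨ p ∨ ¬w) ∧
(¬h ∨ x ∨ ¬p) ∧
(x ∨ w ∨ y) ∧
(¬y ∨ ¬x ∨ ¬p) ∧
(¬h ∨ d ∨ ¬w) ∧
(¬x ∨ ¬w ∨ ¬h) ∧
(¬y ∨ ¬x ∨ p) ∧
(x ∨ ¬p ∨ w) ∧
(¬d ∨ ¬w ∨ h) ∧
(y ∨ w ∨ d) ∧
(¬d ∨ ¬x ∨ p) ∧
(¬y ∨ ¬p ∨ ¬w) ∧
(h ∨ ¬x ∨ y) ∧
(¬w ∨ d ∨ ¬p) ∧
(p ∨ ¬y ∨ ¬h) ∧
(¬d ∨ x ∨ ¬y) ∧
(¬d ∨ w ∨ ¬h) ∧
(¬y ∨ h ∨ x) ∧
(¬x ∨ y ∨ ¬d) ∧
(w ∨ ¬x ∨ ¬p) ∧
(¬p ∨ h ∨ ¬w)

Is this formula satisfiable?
No

No, the formula is not satisfiable.

No assignment of truth values to the variables can make all 21 clauses true simultaneously.

The formula is UNSAT (unsatisfiable).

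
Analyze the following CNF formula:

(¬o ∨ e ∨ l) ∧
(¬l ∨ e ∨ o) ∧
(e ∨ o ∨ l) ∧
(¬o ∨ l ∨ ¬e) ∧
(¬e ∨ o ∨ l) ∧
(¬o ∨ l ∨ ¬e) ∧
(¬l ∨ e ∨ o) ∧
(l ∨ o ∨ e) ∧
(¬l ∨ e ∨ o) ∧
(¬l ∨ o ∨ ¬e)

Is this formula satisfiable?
Yes

Yes, the formula is satisfiable.

One satisfying assignment is: o=True, l=True, e=True

Verification: With this assignment, all 10 clauses evaluate to true.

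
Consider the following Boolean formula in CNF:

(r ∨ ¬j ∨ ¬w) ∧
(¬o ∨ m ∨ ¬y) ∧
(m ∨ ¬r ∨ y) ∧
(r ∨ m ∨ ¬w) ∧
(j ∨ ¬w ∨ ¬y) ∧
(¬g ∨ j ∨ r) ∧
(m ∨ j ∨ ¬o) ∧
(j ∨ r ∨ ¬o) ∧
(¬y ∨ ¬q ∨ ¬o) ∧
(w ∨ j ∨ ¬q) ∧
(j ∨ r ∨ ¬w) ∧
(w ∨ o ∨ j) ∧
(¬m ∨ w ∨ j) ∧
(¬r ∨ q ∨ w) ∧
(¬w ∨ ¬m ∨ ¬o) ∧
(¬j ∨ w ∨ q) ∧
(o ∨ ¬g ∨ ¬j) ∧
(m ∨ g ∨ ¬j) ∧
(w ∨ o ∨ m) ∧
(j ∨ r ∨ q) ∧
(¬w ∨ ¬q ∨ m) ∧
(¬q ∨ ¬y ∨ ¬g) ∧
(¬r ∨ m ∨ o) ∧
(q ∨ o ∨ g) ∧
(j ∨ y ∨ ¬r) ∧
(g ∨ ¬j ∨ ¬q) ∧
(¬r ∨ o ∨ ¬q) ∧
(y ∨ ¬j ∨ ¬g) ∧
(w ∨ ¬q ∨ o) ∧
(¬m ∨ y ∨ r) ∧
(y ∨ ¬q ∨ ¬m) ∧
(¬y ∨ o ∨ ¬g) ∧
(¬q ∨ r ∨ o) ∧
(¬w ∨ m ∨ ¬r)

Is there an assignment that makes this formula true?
No

No, the formula is not satisfiable.

No assignment of truth values to the variables can make all 34 clauses true simultaneously.

The formula is UNSAT (unsatisfiable).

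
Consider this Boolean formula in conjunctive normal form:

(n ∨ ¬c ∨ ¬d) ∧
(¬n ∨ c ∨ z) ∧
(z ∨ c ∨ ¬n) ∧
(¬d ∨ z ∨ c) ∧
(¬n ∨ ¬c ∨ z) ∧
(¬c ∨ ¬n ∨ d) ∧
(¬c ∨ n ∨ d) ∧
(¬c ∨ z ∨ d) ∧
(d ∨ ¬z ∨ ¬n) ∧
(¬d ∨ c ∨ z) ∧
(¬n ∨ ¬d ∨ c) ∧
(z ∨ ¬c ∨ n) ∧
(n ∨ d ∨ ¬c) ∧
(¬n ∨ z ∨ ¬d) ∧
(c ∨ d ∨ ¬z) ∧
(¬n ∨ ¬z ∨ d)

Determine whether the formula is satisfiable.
Yes

Yes, the formula is satisfiable.

One satisfying assignment is: d=False, c=False, n=False, z=False

Verification: With this assignment, all 16 clauses evaluate to true.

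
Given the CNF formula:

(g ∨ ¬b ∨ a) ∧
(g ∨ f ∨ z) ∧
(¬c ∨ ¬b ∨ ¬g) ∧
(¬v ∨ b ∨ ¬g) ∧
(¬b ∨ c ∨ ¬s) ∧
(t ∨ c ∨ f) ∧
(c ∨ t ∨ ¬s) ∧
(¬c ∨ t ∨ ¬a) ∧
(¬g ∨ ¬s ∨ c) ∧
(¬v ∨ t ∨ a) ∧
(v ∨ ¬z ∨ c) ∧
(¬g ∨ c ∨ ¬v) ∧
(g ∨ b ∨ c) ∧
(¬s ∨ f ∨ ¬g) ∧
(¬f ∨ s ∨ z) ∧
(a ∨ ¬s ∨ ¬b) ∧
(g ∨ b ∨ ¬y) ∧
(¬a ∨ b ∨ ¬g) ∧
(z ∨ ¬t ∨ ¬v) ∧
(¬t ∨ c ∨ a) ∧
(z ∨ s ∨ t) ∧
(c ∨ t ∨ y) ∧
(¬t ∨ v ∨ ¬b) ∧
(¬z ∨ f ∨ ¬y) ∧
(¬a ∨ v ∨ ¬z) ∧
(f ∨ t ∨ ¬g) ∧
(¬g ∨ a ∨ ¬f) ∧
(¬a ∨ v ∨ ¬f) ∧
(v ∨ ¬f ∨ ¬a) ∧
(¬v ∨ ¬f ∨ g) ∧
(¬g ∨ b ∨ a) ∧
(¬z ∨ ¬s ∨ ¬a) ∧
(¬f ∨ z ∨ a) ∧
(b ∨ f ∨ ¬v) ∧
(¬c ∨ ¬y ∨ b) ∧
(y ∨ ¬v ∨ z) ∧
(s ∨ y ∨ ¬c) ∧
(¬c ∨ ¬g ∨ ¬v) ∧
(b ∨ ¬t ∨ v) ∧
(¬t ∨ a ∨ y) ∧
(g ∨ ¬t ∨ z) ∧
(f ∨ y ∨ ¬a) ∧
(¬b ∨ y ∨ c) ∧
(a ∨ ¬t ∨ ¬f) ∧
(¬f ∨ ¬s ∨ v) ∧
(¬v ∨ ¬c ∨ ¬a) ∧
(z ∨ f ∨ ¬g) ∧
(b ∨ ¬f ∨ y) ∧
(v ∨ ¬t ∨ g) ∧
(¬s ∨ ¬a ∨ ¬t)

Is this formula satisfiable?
Yes

Yes, the formula is satisfiable.

One satisfying assignment is: c=True, s=True, a=False, z=True, f=False, b=False, g=False, t=False, v=False, y=False

Verification: With this assignment, all 50 clauses evaluate to true.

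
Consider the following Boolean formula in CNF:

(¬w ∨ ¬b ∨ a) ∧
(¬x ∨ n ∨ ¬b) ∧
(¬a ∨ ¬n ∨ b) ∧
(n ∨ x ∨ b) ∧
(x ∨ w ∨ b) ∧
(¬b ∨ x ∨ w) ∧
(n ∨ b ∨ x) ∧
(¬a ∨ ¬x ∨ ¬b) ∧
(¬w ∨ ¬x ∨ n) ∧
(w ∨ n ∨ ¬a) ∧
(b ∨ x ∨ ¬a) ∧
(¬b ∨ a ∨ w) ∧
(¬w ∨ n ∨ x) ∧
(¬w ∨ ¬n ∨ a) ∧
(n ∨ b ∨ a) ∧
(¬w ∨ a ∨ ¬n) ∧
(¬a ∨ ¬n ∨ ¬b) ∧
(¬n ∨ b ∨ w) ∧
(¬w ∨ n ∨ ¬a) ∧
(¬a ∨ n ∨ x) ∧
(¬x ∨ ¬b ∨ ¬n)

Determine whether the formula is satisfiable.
No

No, the formula is not satisfiable.

No assignment of truth values to the variables can make all 21 clauses true simultaneously.

The formula is UNSAT (unsatisfiable).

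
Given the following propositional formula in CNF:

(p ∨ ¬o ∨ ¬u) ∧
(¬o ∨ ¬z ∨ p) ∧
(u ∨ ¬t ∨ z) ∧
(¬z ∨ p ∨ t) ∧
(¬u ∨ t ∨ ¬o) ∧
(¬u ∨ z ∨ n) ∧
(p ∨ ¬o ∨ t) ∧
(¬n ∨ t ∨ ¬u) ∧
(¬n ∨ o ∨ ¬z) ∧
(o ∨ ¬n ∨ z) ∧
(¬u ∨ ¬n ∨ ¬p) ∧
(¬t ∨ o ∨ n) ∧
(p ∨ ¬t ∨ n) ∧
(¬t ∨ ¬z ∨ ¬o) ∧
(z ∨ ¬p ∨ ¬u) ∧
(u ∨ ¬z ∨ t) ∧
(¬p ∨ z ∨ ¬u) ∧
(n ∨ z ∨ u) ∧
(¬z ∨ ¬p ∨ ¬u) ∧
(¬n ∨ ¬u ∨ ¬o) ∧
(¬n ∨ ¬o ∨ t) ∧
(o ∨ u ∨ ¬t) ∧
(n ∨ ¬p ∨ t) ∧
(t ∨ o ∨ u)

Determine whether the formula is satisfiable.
No

No, the formula is not satisfiable.

No assignment of truth values to the variables can make all 24 clauses true simultaneously.

The formula is UNSAT (unsatisfiable).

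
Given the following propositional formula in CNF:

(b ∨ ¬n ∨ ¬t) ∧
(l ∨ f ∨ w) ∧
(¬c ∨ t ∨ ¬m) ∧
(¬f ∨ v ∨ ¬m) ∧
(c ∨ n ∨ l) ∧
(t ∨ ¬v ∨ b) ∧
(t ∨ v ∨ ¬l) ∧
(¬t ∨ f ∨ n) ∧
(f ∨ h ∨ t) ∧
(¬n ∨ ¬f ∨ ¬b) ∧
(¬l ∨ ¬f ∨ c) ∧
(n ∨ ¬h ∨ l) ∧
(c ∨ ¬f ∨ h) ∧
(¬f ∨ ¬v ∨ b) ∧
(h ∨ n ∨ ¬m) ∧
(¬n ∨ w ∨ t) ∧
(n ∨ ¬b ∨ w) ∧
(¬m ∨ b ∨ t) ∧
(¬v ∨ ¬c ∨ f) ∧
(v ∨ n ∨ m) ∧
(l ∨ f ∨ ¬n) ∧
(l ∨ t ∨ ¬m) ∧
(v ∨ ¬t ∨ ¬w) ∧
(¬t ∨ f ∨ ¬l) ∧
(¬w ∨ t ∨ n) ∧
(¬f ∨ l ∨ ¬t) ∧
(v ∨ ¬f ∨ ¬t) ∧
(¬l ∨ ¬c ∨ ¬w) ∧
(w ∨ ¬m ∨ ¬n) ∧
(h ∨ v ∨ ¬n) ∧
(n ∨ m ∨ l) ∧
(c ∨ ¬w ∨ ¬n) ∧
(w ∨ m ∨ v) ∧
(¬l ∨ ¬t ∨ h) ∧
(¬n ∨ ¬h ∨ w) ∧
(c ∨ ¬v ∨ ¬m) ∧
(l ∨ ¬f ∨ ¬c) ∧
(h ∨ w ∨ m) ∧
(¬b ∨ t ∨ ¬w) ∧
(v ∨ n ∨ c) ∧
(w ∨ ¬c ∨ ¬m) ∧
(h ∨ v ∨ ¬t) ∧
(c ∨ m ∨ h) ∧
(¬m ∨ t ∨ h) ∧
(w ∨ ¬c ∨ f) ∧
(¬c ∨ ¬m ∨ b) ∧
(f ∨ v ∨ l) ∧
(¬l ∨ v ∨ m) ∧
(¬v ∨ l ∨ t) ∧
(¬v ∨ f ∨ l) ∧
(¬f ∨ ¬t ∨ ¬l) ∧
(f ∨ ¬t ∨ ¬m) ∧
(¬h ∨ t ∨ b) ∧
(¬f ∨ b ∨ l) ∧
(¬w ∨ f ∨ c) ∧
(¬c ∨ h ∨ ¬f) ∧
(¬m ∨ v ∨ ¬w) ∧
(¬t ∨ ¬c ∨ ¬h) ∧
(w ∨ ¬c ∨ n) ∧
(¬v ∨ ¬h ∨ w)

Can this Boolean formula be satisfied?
No

No, the formula is not satisfiable.

No assignment of truth values to the variables can make all 60 clauses true simultaneously.

The formula is UNSAT (unsatisfiable).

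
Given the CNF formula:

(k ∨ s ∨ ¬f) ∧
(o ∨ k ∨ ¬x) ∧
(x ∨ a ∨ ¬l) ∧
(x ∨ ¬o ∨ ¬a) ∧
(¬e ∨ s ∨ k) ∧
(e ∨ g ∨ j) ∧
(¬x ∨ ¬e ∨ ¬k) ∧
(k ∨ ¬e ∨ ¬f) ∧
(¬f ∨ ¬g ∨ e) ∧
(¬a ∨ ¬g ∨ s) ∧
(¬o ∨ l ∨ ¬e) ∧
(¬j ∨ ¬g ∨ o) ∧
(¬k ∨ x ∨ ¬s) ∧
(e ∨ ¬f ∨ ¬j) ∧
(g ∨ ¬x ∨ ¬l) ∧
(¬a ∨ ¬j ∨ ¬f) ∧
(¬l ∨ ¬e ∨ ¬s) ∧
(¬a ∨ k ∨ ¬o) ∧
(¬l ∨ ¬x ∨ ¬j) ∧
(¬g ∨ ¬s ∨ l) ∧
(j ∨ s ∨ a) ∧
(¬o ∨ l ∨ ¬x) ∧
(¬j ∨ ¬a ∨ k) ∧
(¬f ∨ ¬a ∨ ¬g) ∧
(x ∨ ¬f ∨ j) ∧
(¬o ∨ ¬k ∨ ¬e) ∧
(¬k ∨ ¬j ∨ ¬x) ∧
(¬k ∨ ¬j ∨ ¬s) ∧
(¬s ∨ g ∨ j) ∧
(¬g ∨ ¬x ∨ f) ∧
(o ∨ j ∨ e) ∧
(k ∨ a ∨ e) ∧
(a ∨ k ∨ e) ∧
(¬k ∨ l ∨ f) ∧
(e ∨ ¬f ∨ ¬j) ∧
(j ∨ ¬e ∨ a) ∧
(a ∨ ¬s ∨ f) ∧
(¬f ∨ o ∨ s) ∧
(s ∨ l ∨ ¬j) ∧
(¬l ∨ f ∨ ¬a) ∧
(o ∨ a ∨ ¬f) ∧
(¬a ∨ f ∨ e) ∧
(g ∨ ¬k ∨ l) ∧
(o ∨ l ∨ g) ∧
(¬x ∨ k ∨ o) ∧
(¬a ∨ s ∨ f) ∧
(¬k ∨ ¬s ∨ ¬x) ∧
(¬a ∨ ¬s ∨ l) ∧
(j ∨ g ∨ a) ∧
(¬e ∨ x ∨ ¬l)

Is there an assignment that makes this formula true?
No

No, the formula is not satisfiable.

No assignment of truth values to the variables can make all 50 clauses true simultaneously.

The formula is UNSAT (unsatisfiable).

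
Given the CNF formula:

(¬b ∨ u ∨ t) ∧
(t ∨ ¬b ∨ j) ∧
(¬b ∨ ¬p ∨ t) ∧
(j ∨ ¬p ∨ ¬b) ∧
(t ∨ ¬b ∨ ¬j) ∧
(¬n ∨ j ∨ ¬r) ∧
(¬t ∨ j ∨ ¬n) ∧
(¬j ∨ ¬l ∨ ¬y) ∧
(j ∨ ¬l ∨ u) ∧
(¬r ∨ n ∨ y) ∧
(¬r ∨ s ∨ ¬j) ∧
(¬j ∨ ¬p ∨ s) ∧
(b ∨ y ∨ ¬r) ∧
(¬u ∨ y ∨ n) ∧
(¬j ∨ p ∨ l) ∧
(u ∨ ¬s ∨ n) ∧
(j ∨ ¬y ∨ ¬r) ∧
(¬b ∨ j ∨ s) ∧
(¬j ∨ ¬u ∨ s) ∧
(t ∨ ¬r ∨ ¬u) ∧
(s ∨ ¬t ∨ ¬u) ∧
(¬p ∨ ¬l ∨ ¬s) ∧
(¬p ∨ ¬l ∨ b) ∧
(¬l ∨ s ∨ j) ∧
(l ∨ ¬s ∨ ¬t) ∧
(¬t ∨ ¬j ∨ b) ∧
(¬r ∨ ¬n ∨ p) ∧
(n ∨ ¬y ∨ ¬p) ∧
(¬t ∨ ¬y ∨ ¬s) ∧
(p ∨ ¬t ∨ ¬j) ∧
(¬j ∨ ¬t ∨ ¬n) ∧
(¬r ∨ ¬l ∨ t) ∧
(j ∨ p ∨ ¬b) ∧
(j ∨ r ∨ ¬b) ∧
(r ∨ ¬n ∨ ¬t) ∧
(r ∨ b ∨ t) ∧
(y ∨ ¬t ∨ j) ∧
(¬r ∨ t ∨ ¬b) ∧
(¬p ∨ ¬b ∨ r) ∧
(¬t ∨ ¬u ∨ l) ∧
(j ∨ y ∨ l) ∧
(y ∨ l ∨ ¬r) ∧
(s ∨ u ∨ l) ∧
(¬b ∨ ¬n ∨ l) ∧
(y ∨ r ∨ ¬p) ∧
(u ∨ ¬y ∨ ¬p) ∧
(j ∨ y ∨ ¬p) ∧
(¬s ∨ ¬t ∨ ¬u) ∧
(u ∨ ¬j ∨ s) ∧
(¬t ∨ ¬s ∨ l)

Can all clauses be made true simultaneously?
No

No, the formula is not satisfiable.

No assignment of truth values to the variables can make all 50 clauses true simultaneously.

The formula is UNSAT (unsatisfiable).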